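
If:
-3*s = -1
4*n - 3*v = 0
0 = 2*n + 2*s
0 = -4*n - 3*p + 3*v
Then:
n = -1/3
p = 0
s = 1/3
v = -4/9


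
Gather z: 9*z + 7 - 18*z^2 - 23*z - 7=-18*z^2 - 14*z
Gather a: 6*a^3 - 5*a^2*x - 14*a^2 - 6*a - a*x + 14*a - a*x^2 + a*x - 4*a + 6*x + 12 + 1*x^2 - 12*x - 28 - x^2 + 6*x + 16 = 6*a^3 + a^2*(-5*x - 14) + a*(4 - x^2)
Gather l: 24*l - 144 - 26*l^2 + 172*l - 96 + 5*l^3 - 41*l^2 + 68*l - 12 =5*l^3 - 67*l^2 + 264*l - 252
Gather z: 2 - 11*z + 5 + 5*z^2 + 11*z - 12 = 5*z^2 - 5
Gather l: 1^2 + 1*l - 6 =l - 5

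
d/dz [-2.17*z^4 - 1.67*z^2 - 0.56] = z*(-8.68*z^2 - 3.34)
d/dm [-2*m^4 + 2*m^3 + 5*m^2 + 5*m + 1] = -8*m^3 + 6*m^2 + 10*m + 5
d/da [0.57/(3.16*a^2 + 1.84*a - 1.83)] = (-3.6024*a - 1.0488)/(3.16*a^2 + 1.84*a - 1.83)^2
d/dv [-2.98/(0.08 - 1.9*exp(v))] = -5.662*exp(v)/(1.9*exp(v) - 0.08)^2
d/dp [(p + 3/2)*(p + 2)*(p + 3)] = 3*p^2 + 13*p + 27/2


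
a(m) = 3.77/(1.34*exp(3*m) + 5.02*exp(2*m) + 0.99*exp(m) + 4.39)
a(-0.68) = 0.59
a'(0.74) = -0.19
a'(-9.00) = 0.00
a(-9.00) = 0.86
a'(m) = 3.77*(-4.02*exp(3*m) - 10.04*exp(2*m) - 0.99*exp(m))/(1.34*exp(3*m) + 5.02*exp(2*m) + 0.99*exp(m) + 4.39)^2 = (-15.1554*exp(2*m) - 37.8508*exp(m) - 3.7323)*exp(m)/(1.34*exp(3*m) + 5.02*exp(2*m) + 0.99*exp(m) + 4.39)^2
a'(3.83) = -0.00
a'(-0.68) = -0.34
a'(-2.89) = -0.02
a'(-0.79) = -0.30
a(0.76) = 0.09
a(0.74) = 0.09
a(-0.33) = 0.46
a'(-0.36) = -0.41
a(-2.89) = 0.85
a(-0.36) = 0.47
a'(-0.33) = -0.42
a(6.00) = 0.00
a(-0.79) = 0.63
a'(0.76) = -0.18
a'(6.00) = 0.00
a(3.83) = 0.00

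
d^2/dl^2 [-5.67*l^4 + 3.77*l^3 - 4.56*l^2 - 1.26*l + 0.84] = -68.04*l^2 + 22.62*l - 9.12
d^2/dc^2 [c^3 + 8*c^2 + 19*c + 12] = 6*c + 16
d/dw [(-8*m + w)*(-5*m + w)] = -13*m + 2*w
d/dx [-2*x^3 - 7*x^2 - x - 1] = -6*x^2 - 14*x - 1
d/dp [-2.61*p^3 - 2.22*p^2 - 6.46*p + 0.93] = -7.83*p^2 - 4.44*p - 6.46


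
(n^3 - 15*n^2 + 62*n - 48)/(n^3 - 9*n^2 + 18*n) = (n^2 - 9*n + 8)/(n*(n - 3))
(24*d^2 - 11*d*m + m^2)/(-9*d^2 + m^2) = (-8*d + m)/(3*d + m)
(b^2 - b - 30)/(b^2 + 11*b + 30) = (b - 6)/(b + 6)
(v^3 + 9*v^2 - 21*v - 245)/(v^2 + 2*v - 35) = v + 7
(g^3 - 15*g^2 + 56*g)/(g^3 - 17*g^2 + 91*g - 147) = g*(g - 8)/(g^2 - 10*g + 21)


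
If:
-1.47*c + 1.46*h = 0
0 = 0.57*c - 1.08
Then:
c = 1.89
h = 1.91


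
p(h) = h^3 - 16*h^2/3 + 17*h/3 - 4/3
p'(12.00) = 309.67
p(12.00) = 1026.67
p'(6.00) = 49.67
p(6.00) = 56.67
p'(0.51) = 1.01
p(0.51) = 0.30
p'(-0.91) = 17.86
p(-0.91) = -11.66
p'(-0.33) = 9.51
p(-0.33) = -3.82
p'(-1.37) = 25.91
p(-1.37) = -21.68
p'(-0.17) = 7.57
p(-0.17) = -2.46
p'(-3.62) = 83.59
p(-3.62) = -139.17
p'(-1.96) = 38.10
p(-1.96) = -40.46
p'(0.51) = 1.01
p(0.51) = 0.30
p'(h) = 3*h^2 - 32*h/3 + 17/3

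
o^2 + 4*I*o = o*(o + 4*I)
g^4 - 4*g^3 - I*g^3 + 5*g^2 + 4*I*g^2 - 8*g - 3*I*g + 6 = (g - 3)*(g - 1)*(g - 2*I)*(g + I)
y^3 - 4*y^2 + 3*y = y*(y - 3)*(y - 1)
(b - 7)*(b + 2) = b^2 - 5*b - 14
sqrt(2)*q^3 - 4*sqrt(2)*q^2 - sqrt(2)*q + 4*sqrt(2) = (q - 4)*(q - 1)*(sqrt(2)*q + sqrt(2))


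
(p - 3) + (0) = p - 3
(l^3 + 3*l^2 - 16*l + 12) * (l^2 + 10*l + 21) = l^5 + 13*l^4 + 35*l^3 - 85*l^2 - 216*l + 252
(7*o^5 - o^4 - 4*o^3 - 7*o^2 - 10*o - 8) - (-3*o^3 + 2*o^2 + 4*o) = 7*o^5 - o^4 - o^3 - 9*o^2 - 14*o - 8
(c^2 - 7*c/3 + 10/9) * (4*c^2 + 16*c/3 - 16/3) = 4*c^4 - 4*c^3 - 40*c^2/3 + 496*c/27 - 160/27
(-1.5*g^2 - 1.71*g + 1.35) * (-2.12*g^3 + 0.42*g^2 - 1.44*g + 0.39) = 3.18*g^5 + 2.9952*g^4 - 1.4202*g^3 + 2.4444*g^2 - 2.6109*g + 0.5265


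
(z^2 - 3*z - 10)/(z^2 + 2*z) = (z - 5)/z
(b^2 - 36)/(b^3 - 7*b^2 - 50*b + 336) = (b + 6)/(b^2 - b - 56)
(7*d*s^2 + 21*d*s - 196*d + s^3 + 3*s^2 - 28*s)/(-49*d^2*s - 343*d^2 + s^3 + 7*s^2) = (s - 4)/(-7*d + s)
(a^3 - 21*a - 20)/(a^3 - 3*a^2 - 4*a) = (a^2 - a - 20)/(a*(a - 4))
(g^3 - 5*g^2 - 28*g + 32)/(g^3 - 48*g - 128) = (g - 1)/(g + 4)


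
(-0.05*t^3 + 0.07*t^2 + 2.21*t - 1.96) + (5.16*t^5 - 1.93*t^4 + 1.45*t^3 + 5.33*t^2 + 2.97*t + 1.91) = 5.16*t^5 - 1.93*t^4 + 1.4*t^3 + 5.4*t^2 + 5.18*t - 0.05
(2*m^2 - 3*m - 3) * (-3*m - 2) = -6*m^3 + 5*m^2 + 15*m + 6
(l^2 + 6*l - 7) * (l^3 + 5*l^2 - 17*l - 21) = l^5 + 11*l^4 + 6*l^3 - 158*l^2 - 7*l + 147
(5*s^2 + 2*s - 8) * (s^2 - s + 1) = 5*s^4 - 3*s^3 - 5*s^2 + 10*s - 8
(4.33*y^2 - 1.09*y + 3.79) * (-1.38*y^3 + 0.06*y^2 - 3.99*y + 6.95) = -5.9754*y^5 + 1.764*y^4 - 22.5723*y^3 + 34.67*y^2 - 22.6976*y + 26.3405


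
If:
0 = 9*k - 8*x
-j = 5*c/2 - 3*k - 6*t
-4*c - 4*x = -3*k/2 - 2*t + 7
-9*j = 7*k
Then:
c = -1840*x/1539 - 42/19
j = -56*x/81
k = 8*x/9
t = -1628*x/1539 - 35/38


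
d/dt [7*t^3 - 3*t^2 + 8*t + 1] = 21*t^2 - 6*t + 8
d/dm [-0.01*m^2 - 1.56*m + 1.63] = -0.02*m - 1.56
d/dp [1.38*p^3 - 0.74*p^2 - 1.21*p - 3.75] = 4.14*p^2 - 1.48*p - 1.21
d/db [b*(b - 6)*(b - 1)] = 3*b^2 - 14*b + 6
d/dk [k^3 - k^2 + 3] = k*(3*k - 2)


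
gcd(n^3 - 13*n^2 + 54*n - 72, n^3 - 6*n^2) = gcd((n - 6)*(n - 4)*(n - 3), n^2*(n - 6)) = n - 6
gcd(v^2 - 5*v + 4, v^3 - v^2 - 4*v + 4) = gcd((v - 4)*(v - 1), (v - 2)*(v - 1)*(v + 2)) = v - 1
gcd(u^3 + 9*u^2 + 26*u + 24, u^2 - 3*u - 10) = u + 2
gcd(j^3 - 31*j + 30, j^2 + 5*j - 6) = j^2 + 5*j - 6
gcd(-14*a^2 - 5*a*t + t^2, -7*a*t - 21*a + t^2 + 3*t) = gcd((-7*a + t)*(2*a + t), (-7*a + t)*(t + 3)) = -7*a + t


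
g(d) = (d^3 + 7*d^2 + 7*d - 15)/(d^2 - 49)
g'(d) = -2*d*(d^3 + 7*d^2 + 7*d - 15)/(d^2 - 49)^2 + (3*d^2 + 14*d + 7)/(d^2 - 49)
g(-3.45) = -0.08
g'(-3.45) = 0.17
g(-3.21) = -0.04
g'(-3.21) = 0.19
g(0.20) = 0.27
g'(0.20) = -0.20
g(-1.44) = 0.29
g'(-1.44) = 0.13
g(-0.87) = 0.34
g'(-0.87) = 0.05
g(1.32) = -0.18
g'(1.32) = -0.66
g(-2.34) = 0.13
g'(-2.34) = 0.20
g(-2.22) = 0.16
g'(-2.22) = 0.19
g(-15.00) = -10.91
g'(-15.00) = 0.82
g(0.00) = 0.31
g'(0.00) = -0.14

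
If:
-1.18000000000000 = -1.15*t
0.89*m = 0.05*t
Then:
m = 0.06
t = 1.03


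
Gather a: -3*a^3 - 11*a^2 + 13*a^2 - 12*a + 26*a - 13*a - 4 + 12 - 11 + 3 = -3*a^3 + 2*a^2 + a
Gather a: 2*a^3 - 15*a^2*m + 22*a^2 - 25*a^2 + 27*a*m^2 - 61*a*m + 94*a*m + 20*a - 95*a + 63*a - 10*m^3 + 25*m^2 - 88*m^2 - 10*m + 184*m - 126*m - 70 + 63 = 2*a^3 + a^2*(-15*m - 3) + a*(27*m^2 + 33*m - 12) - 10*m^3 - 63*m^2 + 48*m - 7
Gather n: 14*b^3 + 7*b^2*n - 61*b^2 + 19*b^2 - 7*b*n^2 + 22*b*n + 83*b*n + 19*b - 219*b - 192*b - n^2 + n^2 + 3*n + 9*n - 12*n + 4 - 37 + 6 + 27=14*b^3 - 42*b^2 - 7*b*n^2 - 392*b + n*(7*b^2 + 105*b)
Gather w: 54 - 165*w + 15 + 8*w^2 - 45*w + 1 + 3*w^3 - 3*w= 3*w^3 + 8*w^2 - 213*w + 70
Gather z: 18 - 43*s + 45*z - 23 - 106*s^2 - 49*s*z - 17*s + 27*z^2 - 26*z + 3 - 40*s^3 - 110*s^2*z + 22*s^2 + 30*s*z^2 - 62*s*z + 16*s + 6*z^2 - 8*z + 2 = -40*s^3 - 84*s^2 - 44*s + z^2*(30*s + 33) + z*(-110*s^2 - 111*s + 11)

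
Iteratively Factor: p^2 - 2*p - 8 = (p + 2)*(p - 4)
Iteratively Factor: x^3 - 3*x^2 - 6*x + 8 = (x - 4)*(x^2 + x - 2) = (x - 4)*(x + 2)*(x - 1)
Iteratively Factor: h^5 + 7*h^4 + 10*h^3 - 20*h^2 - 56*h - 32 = (h + 1)*(h^4 + 6*h^3 + 4*h^2 - 24*h - 32) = (h + 1)*(h + 2)*(h^3 + 4*h^2 - 4*h - 16) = (h + 1)*(h + 2)*(h + 4)*(h^2 - 4) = (h + 1)*(h + 2)^2*(h + 4)*(h - 2)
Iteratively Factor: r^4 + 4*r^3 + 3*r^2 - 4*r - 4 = (r + 2)*(r^3 + 2*r^2 - r - 2) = (r - 1)*(r + 2)*(r^2 + 3*r + 2) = (r - 1)*(r + 1)*(r + 2)*(r + 2)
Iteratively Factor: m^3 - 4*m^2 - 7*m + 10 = (m + 2)*(m^2 - 6*m + 5) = (m - 1)*(m + 2)*(m - 5)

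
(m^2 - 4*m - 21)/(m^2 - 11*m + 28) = (m + 3)/(m - 4)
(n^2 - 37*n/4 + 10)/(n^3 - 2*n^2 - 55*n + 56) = (n - 5/4)/(n^2 + 6*n - 7)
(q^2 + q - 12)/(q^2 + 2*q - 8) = (q - 3)/(q - 2)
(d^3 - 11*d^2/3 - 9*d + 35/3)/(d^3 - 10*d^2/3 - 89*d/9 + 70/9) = 3*(d - 1)/(3*d - 2)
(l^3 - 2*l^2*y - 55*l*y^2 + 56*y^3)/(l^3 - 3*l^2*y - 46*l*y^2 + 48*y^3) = (l + 7*y)/(l + 6*y)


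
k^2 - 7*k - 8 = (k - 8)*(k + 1)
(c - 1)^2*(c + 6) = c^3 + 4*c^2 - 11*c + 6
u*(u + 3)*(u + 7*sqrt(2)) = u^3 + 3*u^2 + 7*sqrt(2)*u^2 + 21*sqrt(2)*u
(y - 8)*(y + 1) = y^2 - 7*y - 8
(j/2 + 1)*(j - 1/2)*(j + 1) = j^3/2 + 5*j^2/4 + j/4 - 1/2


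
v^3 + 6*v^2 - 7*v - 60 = (v - 3)*(v + 4)*(v + 5)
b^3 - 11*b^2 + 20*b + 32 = (b - 8)*(b - 4)*(b + 1)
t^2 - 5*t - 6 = (t - 6)*(t + 1)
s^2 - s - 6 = (s - 3)*(s + 2)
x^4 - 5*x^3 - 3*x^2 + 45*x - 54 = (x - 3)^2*(x - 2)*(x + 3)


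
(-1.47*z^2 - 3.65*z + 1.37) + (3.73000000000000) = -1.47*z^2 - 3.65*z + 5.1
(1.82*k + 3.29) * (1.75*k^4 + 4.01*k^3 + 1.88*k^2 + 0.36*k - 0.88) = 3.185*k^5 + 13.0557*k^4 + 16.6145*k^3 + 6.8404*k^2 - 0.4172*k - 2.8952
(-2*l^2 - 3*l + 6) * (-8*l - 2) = 16*l^3 + 28*l^2 - 42*l - 12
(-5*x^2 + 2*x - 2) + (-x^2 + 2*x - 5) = -6*x^2 + 4*x - 7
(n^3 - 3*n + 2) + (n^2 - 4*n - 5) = n^3 + n^2 - 7*n - 3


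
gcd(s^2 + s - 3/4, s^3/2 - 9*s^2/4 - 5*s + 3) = s - 1/2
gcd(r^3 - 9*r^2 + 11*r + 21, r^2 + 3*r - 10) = 1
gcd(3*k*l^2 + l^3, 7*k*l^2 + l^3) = l^2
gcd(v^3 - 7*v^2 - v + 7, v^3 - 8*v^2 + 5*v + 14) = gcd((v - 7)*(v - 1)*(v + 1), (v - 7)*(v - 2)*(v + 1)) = v^2 - 6*v - 7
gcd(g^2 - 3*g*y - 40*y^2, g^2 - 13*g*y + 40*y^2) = -g + 8*y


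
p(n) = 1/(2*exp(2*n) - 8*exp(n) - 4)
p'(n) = (-4*exp(2*n) + 8*exp(n))/(2*exp(2*n) - 8*exp(n) - 4)^2 = (2 - exp(n))*exp(n)/(-exp(2*n) + 4*exp(n) + 2)^2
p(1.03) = -0.09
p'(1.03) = -0.08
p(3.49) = 0.00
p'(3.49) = -0.00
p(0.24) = -0.09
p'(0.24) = 0.03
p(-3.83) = -0.24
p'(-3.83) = 0.01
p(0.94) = -0.09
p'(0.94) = -0.04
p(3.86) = 0.00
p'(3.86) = -0.00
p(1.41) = -0.31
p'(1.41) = -3.32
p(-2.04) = -0.20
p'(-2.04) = 0.04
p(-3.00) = -0.23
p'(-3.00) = 0.02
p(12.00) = 0.00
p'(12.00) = 0.00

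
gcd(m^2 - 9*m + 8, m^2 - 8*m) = m - 8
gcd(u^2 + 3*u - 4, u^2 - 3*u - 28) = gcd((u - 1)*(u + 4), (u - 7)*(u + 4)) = u + 4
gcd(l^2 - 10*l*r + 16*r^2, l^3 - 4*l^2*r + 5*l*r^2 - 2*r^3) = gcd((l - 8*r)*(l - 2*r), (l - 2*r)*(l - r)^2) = -l + 2*r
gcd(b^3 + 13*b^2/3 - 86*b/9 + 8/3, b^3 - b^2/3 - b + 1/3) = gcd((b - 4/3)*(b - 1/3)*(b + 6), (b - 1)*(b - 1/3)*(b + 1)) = b - 1/3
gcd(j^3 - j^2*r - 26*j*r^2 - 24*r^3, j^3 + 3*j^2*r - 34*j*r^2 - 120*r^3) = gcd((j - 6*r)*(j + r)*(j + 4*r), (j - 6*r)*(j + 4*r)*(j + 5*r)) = -j^2 + 2*j*r + 24*r^2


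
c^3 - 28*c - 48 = (c - 6)*(c + 2)*(c + 4)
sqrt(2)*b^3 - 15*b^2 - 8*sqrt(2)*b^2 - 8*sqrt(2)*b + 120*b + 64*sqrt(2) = (b - 8)*(b - 8*sqrt(2))*(sqrt(2)*b + 1)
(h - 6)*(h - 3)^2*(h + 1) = h^4 - 11*h^3 + 33*h^2 - 9*h - 54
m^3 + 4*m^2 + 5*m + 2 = (m + 1)^2*(m + 2)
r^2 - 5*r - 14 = (r - 7)*(r + 2)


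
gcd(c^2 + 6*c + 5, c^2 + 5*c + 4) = c + 1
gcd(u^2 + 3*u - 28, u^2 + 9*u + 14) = u + 7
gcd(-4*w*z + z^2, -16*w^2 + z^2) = -4*w + z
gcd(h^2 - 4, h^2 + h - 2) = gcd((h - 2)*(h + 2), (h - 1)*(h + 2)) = h + 2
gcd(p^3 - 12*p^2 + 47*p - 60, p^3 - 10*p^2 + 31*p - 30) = p^2 - 8*p + 15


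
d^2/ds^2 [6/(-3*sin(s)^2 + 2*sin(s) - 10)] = 12*(18*sin(s)^4 - 9*sin(s)^3 - 85*sin(s)^2 + 28*sin(s) + 26)/(3*sin(s)^2 - 2*sin(s) + 10)^3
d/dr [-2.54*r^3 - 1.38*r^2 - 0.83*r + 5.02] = -7.62*r^2 - 2.76*r - 0.83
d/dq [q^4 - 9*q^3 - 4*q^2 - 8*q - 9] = 4*q^3 - 27*q^2 - 8*q - 8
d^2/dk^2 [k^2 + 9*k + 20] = 2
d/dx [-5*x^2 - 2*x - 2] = -10*x - 2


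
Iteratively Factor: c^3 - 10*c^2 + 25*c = (c - 5)*(c^2 - 5*c) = (c - 5)^2*(c)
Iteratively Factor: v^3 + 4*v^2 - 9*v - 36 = (v - 3)*(v^2 + 7*v + 12) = (v - 3)*(v + 3)*(v + 4)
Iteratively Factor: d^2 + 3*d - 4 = (d + 4)*(d - 1)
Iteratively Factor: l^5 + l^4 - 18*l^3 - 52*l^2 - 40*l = (l)*(l^4 + l^3 - 18*l^2 - 52*l - 40) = l*(l + 2)*(l^3 - l^2 - 16*l - 20) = l*(l - 5)*(l + 2)*(l^2 + 4*l + 4) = l*(l - 5)*(l + 2)^2*(l + 2)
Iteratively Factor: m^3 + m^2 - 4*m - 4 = (m + 1)*(m^2 - 4) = (m + 1)*(m + 2)*(m - 2)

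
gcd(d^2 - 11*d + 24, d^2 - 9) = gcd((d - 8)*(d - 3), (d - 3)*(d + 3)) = d - 3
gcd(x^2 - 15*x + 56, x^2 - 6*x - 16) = x - 8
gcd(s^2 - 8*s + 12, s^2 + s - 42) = s - 6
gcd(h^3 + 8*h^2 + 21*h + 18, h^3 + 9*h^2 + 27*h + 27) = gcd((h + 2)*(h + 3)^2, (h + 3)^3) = h^2 + 6*h + 9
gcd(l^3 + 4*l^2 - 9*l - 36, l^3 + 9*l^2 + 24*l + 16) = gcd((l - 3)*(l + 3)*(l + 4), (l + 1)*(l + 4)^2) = l + 4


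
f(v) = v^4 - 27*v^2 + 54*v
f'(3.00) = 0.00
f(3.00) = 0.00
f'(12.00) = 6318.00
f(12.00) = 17496.00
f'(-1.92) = 129.37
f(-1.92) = -189.62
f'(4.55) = 185.09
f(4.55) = 115.33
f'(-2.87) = 114.42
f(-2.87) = -309.53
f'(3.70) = 56.81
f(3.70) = 17.59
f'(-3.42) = 78.67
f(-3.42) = -363.68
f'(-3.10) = 102.24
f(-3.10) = -334.52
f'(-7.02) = -950.71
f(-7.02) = 718.91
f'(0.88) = 9.21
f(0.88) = 27.21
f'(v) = 4*v^3 - 54*v + 54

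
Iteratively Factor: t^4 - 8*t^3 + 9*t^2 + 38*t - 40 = (t - 4)*(t^3 - 4*t^2 - 7*t + 10) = (t - 4)*(t - 1)*(t^2 - 3*t - 10) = (t - 5)*(t - 4)*(t - 1)*(t + 2)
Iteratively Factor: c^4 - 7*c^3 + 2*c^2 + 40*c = (c - 4)*(c^3 - 3*c^2 - 10*c) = (c - 5)*(c - 4)*(c^2 + 2*c) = (c - 5)*(c - 4)*(c + 2)*(c)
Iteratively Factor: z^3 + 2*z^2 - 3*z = (z - 1)*(z^2 + 3*z) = z*(z - 1)*(z + 3)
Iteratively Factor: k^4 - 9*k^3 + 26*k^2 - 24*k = (k - 2)*(k^3 - 7*k^2 + 12*k) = k*(k - 2)*(k^2 - 7*k + 12) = k*(k - 3)*(k - 2)*(k - 4)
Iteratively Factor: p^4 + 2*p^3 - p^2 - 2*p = (p + 1)*(p^3 + p^2 - 2*p) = p*(p + 1)*(p^2 + p - 2) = p*(p - 1)*(p + 1)*(p + 2)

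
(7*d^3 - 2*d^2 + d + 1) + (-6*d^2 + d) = 7*d^3 - 8*d^2 + 2*d + 1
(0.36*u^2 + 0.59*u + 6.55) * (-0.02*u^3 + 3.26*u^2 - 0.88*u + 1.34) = -0.0072*u^5 + 1.1618*u^4 + 1.4756*u^3 + 21.3162*u^2 - 4.9734*u + 8.777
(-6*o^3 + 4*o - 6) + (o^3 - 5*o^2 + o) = -5*o^3 - 5*o^2 + 5*o - 6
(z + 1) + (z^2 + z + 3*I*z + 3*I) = z^2 + 2*z + 3*I*z + 1 + 3*I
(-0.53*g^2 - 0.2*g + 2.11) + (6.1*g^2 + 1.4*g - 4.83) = 5.57*g^2 + 1.2*g - 2.72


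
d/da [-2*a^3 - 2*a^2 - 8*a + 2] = -6*a^2 - 4*a - 8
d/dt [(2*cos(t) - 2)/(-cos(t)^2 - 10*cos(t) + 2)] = 2*(sin(t)^2 + 2*cos(t) + 7)*sin(t)/(cos(t)^2 + 10*cos(t) - 2)^2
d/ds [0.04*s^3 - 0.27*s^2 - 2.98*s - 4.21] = 0.12*s^2 - 0.54*s - 2.98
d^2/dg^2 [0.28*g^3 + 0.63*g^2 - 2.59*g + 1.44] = 1.68*g + 1.26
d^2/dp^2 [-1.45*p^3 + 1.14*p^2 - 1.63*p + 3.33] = 2.28 - 8.7*p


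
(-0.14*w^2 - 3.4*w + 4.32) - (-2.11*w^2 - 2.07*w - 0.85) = 1.97*w^2 - 1.33*w + 5.17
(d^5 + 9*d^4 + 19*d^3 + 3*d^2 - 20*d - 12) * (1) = d^5 + 9*d^4 + 19*d^3 + 3*d^2 - 20*d - 12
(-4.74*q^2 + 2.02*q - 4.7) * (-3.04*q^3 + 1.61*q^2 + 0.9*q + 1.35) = 14.4096*q^5 - 13.7722*q^4 + 13.2742*q^3 - 12.148*q^2 - 1.503*q - 6.345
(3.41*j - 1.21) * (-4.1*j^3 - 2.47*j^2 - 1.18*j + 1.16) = -13.981*j^4 - 3.4617*j^3 - 1.0351*j^2 + 5.3834*j - 1.4036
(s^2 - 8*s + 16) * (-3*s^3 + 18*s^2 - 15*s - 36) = -3*s^5 + 42*s^4 - 207*s^3 + 372*s^2 + 48*s - 576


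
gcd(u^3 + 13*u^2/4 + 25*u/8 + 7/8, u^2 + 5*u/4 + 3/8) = u + 1/2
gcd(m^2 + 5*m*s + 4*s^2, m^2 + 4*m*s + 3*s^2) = m + s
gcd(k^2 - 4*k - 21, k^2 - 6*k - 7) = k - 7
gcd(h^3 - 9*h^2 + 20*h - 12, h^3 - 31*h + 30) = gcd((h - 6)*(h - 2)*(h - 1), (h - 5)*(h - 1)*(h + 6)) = h - 1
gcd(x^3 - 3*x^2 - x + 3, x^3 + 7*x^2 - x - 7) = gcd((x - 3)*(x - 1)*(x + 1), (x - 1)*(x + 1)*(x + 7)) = x^2 - 1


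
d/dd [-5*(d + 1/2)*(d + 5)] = -10*d - 55/2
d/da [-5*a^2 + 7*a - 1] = 7 - 10*a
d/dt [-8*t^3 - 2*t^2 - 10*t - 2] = -24*t^2 - 4*t - 10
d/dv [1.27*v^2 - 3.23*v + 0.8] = 2.54*v - 3.23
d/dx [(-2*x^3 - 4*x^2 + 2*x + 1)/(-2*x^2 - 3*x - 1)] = (4*x^4 + 12*x^3 + 22*x^2 + 12*x + 1)/(4*x^4 + 12*x^3 + 13*x^2 + 6*x + 1)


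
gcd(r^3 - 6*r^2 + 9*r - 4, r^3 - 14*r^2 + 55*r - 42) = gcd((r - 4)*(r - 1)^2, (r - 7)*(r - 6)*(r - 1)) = r - 1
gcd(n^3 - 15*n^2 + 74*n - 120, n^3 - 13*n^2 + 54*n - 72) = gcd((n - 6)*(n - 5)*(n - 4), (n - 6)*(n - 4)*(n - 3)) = n^2 - 10*n + 24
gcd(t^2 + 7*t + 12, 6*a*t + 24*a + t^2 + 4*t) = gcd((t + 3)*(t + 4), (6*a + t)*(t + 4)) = t + 4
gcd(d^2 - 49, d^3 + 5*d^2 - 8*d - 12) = 1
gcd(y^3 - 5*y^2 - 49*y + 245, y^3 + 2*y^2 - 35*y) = y^2 + 2*y - 35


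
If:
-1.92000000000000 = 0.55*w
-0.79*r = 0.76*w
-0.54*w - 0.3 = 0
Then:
No Solution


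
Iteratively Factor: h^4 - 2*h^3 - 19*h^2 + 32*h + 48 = (h + 4)*(h^3 - 6*h^2 + 5*h + 12) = (h - 3)*(h + 4)*(h^2 - 3*h - 4) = (h - 4)*(h - 3)*(h + 4)*(h + 1)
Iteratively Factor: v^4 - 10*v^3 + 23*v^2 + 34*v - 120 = (v - 5)*(v^3 - 5*v^2 - 2*v + 24) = (v - 5)*(v + 2)*(v^2 - 7*v + 12) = (v - 5)*(v - 4)*(v + 2)*(v - 3)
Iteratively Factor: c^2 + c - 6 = (c - 2)*(c + 3)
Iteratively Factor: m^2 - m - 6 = (m + 2)*(m - 3)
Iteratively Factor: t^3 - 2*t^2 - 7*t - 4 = (t - 4)*(t^2 + 2*t + 1) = (t - 4)*(t + 1)*(t + 1)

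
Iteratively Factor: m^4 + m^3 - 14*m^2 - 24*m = (m - 4)*(m^3 + 5*m^2 + 6*m) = (m - 4)*(m + 3)*(m^2 + 2*m) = (m - 4)*(m + 2)*(m + 3)*(m)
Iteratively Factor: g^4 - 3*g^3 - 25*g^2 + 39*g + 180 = (g + 3)*(g^3 - 6*g^2 - 7*g + 60) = (g - 4)*(g + 3)*(g^2 - 2*g - 15) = (g - 4)*(g + 3)^2*(g - 5)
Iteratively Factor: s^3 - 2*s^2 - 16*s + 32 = (s + 4)*(s^2 - 6*s + 8) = (s - 4)*(s + 4)*(s - 2)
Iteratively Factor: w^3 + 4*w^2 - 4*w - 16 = (w + 2)*(w^2 + 2*w - 8) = (w - 2)*(w + 2)*(w + 4)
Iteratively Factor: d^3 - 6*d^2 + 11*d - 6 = (d - 3)*(d^2 - 3*d + 2) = (d - 3)*(d - 2)*(d - 1)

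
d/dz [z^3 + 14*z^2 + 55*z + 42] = 3*z^2 + 28*z + 55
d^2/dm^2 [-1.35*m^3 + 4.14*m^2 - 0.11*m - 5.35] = 8.28 - 8.1*m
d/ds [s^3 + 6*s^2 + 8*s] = 3*s^2 + 12*s + 8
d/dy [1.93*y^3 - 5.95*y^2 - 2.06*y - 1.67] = 5.79*y^2 - 11.9*y - 2.06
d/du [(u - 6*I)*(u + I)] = 2*u - 5*I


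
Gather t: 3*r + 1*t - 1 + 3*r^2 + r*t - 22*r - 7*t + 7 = 3*r^2 - 19*r + t*(r - 6) + 6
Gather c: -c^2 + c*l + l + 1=-c^2 + c*l + l + 1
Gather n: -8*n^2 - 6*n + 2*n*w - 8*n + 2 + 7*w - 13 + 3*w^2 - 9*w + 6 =-8*n^2 + n*(2*w - 14) + 3*w^2 - 2*w - 5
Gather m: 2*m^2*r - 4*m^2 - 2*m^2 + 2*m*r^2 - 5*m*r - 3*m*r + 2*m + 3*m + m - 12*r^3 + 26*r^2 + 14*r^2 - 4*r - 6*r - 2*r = m^2*(2*r - 6) + m*(2*r^2 - 8*r + 6) - 12*r^3 + 40*r^2 - 12*r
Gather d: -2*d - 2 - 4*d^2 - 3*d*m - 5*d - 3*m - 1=-4*d^2 + d*(-3*m - 7) - 3*m - 3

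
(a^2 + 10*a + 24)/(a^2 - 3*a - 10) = (a^2 + 10*a + 24)/(a^2 - 3*a - 10)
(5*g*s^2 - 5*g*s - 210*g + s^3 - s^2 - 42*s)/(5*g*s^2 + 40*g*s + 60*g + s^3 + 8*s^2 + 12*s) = (s - 7)/(s + 2)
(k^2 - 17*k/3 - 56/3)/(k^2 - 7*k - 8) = (k + 7/3)/(k + 1)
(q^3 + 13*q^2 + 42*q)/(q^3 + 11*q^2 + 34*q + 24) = q*(q + 7)/(q^2 + 5*q + 4)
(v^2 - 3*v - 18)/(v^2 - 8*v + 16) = (v^2 - 3*v - 18)/(v^2 - 8*v + 16)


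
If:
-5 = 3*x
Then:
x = -5/3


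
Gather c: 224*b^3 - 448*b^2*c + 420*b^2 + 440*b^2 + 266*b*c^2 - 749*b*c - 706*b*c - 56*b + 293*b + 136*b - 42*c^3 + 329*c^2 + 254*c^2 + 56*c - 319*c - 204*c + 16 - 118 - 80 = 224*b^3 + 860*b^2 + 373*b - 42*c^3 + c^2*(266*b + 583) + c*(-448*b^2 - 1455*b - 467) - 182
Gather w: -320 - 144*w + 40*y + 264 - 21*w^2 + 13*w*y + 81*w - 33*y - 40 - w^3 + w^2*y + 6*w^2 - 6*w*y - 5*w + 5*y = -w^3 + w^2*(y - 15) + w*(7*y - 68) + 12*y - 96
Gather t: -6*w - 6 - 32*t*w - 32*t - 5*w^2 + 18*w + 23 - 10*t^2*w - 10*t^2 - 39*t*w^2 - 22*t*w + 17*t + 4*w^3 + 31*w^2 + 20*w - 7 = t^2*(-10*w - 10) + t*(-39*w^2 - 54*w - 15) + 4*w^3 + 26*w^2 + 32*w + 10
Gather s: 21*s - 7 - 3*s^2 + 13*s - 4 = -3*s^2 + 34*s - 11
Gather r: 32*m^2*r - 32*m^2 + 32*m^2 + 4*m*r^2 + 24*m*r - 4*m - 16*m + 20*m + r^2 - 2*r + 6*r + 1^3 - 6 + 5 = r^2*(4*m + 1) + r*(32*m^2 + 24*m + 4)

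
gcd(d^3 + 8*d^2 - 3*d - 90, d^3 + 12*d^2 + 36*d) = d + 6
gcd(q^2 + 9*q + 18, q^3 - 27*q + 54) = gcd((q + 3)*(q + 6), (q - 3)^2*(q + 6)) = q + 6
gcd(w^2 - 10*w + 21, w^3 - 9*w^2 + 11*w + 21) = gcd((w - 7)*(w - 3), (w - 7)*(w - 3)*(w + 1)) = w^2 - 10*w + 21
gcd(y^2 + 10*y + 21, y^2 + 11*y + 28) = y + 7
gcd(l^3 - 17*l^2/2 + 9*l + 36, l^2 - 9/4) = l + 3/2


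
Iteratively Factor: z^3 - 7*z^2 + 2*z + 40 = (z - 5)*(z^2 - 2*z - 8) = (z - 5)*(z + 2)*(z - 4)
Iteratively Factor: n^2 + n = (n)*(n + 1)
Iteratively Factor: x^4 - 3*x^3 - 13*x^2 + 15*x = (x + 3)*(x^3 - 6*x^2 + 5*x) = (x - 5)*(x + 3)*(x^2 - x) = x*(x - 5)*(x + 3)*(x - 1)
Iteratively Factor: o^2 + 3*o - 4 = (o + 4)*(o - 1)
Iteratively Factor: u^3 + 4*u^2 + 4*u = (u + 2)*(u^2 + 2*u) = (u + 2)^2*(u)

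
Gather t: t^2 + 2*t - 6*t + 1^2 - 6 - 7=t^2 - 4*t - 12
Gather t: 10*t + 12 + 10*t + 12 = 20*t + 24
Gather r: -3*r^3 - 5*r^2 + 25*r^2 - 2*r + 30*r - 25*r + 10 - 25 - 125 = -3*r^3 + 20*r^2 + 3*r - 140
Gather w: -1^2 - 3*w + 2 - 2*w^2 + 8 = -2*w^2 - 3*w + 9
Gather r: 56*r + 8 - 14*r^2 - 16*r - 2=-14*r^2 + 40*r + 6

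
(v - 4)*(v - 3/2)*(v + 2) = v^3 - 7*v^2/2 - 5*v + 12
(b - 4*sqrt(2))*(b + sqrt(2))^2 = b^3 - 2*sqrt(2)*b^2 - 14*b - 8*sqrt(2)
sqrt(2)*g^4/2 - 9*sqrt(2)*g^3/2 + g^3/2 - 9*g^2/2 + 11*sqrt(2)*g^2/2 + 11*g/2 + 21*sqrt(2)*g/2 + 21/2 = (g - 7)*(g - 3)*(g + sqrt(2)/2)*(sqrt(2)*g/2 + sqrt(2)/2)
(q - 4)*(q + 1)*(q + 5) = q^3 + 2*q^2 - 19*q - 20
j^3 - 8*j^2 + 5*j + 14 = (j - 7)*(j - 2)*(j + 1)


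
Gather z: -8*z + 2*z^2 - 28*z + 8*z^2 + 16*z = 10*z^2 - 20*z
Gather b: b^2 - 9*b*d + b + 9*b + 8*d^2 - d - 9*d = b^2 + b*(10 - 9*d) + 8*d^2 - 10*d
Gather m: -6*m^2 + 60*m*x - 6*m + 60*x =-6*m^2 + m*(60*x - 6) + 60*x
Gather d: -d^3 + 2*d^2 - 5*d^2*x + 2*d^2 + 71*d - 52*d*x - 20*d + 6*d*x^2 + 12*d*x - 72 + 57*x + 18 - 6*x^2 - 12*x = -d^3 + d^2*(4 - 5*x) + d*(6*x^2 - 40*x + 51) - 6*x^2 + 45*x - 54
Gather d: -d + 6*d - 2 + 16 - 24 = 5*d - 10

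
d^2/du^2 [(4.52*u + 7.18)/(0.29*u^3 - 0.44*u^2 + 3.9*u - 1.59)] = (2.280792*u^5 + 3.785544*u^4 - 23.132784*u^3 + 82.073832*u^2 - 73.034244*u + 264.426384)/(0.024389*u^9 - 0.111012*u^8 + 1.152402*u^7 - 3.472181*u^6 + 16.715124*u^5 - 31.790412*u^4 + 77.889087*u^3 - 75.888792*u^2 + 29.57877*u - 4.019679)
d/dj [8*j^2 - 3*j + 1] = 16*j - 3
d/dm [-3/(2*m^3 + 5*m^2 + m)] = 3*(6*m^2 + 10*m + 1)/(m^2*(2*m^2 + 5*m + 1)^2)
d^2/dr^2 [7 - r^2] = -2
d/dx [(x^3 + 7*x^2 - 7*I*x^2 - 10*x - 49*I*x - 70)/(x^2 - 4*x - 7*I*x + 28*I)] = (x^4 + x^3*(-8 - 14*I) + x^2*(-67 + 112*I) + x*(532 + 392*I) + 1092 - 770*I)/(x^4 + x^3*(-8 - 14*I) + x^2*(-33 + 112*I) + x*(392 - 224*I) - 784)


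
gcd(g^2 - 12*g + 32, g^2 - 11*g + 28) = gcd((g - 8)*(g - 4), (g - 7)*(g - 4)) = g - 4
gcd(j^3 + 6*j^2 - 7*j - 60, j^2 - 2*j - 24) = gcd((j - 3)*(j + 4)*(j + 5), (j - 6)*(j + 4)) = j + 4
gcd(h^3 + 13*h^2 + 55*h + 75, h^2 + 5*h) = h + 5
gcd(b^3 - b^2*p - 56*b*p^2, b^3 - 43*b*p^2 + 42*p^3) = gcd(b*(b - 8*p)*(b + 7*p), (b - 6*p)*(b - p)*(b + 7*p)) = b + 7*p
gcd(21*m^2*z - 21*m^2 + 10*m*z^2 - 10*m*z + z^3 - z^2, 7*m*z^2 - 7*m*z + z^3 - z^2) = 7*m*z - 7*m + z^2 - z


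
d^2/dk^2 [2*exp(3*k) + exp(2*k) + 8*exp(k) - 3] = (18*exp(2*k) + 4*exp(k) + 8)*exp(k)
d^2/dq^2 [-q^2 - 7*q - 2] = -2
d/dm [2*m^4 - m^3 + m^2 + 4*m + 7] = 8*m^3 - 3*m^2 + 2*m + 4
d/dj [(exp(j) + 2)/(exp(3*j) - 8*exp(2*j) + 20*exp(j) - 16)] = 2*(-exp(2*j) - exp(j) + 14)*exp(j)/(exp(5*j) - 14*exp(4*j) + 76*exp(3*j) - 200*exp(2*j) + 256*exp(j) - 128)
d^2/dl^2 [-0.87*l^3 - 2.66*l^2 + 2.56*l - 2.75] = -5.22*l - 5.32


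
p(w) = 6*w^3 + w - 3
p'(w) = 18*w^2 + 1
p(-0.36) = -3.64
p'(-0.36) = 3.33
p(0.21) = -2.73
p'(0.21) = 1.79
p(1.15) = 7.28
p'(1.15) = 24.80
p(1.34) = 12.78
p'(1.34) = 33.32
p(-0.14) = -3.16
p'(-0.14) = 1.35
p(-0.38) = -3.71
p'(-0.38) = 3.60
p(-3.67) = -303.26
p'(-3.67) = 243.44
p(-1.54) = -26.45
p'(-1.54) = 43.69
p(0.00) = -3.00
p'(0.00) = 1.00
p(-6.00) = -1305.00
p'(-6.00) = 649.00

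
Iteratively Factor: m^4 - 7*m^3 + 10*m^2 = (m)*(m^3 - 7*m^2 + 10*m) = m*(m - 5)*(m^2 - 2*m) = m^2*(m - 5)*(m - 2)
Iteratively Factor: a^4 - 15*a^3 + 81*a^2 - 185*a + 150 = (a - 3)*(a^3 - 12*a^2 + 45*a - 50) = (a - 5)*(a - 3)*(a^2 - 7*a + 10) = (a - 5)^2*(a - 3)*(a - 2)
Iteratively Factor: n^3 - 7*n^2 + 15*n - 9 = (n - 1)*(n^2 - 6*n + 9) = (n - 3)*(n - 1)*(n - 3)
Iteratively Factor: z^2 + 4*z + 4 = (z + 2)*(z + 2)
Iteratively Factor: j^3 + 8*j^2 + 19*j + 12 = (j + 3)*(j^2 + 5*j + 4) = (j + 3)*(j + 4)*(j + 1)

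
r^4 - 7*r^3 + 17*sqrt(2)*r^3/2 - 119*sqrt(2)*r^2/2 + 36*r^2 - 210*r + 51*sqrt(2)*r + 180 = (r - 6)*(r - 1)*(r + 5*sqrt(2)/2)*(r + 6*sqrt(2))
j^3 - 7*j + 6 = (j - 2)*(j - 1)*(j + 3)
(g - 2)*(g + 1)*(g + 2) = g^3 + g^2 - 4*g - 4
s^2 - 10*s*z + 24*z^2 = (s - 6*z)*(s - 4*z)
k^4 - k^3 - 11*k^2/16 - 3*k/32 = k*(k - 3/2)*(k + 1/4)^2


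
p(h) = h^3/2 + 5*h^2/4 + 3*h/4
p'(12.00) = 246.75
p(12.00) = 1053.00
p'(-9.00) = 99.75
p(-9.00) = -270.00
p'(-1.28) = 0.01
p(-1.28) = 0.04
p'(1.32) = 6.66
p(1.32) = 4.32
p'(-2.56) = 4.18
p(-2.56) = -2.12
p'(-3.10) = 7.42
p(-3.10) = -5.21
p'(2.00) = 11.75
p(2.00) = 10.50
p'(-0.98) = -0.26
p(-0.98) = -0.01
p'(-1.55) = 0.48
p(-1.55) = -0.02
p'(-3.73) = 12.29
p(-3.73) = -11.35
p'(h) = 3*h^2/2 + 5*h/2 + 3/4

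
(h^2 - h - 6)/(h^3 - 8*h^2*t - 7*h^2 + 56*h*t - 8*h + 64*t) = (h^2 - h - 6)/(h^3 - 8*h^2*t - 7*h^2 + 56*h*t - 8*h + 64*t)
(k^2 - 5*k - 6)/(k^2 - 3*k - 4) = (k - 6)/(k - 4)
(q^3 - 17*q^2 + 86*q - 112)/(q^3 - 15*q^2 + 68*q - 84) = (q - 8)/(q - 6)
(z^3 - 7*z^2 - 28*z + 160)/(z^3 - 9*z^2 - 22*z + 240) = (z - 4)/(z - 6)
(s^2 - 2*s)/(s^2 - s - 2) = s/(s + 1)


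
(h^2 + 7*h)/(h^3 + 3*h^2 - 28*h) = 1/(h - 4)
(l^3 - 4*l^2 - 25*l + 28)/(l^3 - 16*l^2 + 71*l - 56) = (l + 4)/(l - 8)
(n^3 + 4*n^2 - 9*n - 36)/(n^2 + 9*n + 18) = (n^2 + n - 12)/(n + 6)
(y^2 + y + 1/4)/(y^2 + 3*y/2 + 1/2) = (y + 1/2)/(y + 1)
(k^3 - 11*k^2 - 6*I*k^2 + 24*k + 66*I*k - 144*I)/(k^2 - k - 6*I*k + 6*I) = (k^2 - 11*k + 24)/(k - 1)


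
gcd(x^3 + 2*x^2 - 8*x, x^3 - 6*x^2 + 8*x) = x^2 - 2*x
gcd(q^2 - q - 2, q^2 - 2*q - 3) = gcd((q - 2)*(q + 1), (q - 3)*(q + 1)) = q + 1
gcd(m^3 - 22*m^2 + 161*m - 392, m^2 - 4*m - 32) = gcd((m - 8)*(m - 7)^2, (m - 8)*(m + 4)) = m - 8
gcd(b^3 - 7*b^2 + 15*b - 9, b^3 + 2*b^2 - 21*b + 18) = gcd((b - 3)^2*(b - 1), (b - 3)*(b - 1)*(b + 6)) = b^2 - 4*b + 3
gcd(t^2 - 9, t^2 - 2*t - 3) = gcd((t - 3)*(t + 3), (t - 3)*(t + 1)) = t - 3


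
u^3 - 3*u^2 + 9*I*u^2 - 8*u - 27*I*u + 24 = (u - 3)*(u + I)*(u + 8*I)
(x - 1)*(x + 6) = x^2 + 5*x - 6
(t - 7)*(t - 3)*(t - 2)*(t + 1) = t^4 - 11*t^3 + 29*t^2 - t - 42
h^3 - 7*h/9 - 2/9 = (h - 1)*(h + 1/3)*(h + 2/3)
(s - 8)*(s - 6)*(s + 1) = s^3 - 13*s^2 + 34*s + 48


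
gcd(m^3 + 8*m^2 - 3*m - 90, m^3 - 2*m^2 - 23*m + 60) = m^2 + 2*m - 15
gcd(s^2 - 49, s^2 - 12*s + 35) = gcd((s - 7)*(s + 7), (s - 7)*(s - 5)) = s - 7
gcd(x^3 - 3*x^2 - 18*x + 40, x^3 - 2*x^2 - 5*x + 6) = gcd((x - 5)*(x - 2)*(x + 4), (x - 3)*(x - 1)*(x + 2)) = 1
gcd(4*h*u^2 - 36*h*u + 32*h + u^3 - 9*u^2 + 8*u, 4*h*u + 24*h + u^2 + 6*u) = 4*h + u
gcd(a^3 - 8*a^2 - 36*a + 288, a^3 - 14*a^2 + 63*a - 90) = a - 6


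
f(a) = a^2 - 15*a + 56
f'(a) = 2*a - 15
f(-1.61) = 82.74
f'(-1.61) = -18.22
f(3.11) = 19.02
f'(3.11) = -8.78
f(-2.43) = 98.35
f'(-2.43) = -19.86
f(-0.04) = 56.60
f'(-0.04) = -15.08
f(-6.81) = 204.53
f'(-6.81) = -28.62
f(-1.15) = 74.57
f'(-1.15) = -17.30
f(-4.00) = 132.00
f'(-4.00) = -23.00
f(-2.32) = 96.18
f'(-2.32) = -19.64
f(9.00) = 2.00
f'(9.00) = 3.00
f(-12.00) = 380.00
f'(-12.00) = -39.00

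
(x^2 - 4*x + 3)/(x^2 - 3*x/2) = 2*(x^2 - 4*x + 3)/(x*(2*x - 3))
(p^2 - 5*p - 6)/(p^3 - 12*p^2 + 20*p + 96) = (p + 1)/(p^2 - 6*p - 16)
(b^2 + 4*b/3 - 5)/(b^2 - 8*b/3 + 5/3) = (b + 3)/(b - 1)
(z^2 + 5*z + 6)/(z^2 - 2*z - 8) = (z + 3)/(z - 4)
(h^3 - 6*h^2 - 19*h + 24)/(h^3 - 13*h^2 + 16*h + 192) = (h - 1)/(h - 8)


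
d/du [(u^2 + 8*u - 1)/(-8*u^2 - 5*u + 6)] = (59*u^2 - 4*u + 43)/(64*u^4 + 80*u^3 - 71*u^2 - 60*u + 36)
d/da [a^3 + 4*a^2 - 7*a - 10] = 3*a^2 + 8*a - 7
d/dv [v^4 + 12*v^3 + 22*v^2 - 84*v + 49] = 4*v^3 + 36*v^2 + 44*v - 84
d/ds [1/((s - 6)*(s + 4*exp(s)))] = ((6 - s)*(s + 4*exp(s)) - (s - 6)^2*(4*exp(s) + 1))/((s - 6)^3*(s + 4*exp(s))^2)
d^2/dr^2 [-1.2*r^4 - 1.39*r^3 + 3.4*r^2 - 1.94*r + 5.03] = -14.4*r^2 - 8.34*r + 6.8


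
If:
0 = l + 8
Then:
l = -8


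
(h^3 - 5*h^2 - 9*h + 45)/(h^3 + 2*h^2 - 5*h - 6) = (h^2 - 8*h + 15)/(h^2 - h - 2)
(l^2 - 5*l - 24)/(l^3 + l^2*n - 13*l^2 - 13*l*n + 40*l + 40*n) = (l + 3)/(l^2 + l*n - 5*l - 5*n)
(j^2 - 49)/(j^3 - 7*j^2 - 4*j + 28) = (j + 7)/(j^2 - 4)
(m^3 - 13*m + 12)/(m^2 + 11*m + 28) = (m^2 - 4*m + 3)/(m + 7)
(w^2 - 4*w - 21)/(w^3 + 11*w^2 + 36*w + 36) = (w - 7)/(w^2 + 8*w + 12)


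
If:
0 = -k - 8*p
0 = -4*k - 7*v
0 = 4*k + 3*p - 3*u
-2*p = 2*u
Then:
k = 0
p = 0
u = 0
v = 0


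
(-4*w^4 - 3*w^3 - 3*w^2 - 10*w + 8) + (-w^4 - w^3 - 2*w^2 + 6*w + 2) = -5*w^4 - 4*w^3 - 5*w^2 - 4*w + 10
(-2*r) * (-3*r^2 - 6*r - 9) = 6*r^3 + 12*r^2 + 18*r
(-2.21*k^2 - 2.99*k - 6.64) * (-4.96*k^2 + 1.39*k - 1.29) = 10.9616*k^4 + 11.7585*k^3 + 31.6292*k^2 - 5.3725*k + 8.5656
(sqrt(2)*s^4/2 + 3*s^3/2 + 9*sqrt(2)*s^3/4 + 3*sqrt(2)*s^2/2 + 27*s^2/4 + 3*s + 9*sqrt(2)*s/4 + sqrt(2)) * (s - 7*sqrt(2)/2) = sqrt(2)*s^5/2 - 2*s^4 + 9*sqrt(2)*s^4/4 - 9*s^3 - 15*sqrt(2)*s^3/4 - 171*sqrt(2)*s^2/8 - 15*s^2/2 - 63*s/4 - 19*sqrt(2)*s/2 - 7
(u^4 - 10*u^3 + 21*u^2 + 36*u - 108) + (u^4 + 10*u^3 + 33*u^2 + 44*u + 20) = 2*u^4 + 54*u^2 + 80*u - 88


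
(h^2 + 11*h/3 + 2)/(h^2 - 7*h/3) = (3*h^2 + 11*h + 6)/(h*(3*h - 7))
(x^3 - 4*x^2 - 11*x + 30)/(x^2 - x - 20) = (x^2 + x - 6)/(x + 4)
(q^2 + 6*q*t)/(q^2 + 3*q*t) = (q + 6*t)/(q + 3*t)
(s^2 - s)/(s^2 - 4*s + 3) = s/(s - 3)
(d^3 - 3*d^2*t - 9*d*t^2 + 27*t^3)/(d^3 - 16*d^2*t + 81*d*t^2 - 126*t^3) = (d^2 - 9*t^2)/(d^2 - 13*d*t + 42*t^2)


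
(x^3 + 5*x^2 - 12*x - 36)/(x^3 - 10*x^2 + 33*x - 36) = (x^2 + 8*x + 12)/(x^2 - 7*x + 12)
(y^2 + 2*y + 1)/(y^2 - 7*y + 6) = (y^2 + 2*y + 1)/(y^2 - 7*y + 6)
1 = 1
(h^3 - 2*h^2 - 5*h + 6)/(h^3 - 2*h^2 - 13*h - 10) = (h^2 - 4*h + 3)/(h^2 - 4*h - 5)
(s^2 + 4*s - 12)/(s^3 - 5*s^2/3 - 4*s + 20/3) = 3*(s + 6)/(3*s^2 + s - 10)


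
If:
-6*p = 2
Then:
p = -1/3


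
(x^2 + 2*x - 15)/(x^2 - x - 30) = (x - 3)/(x - 6)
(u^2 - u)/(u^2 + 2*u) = (u - 1)/(u + 2)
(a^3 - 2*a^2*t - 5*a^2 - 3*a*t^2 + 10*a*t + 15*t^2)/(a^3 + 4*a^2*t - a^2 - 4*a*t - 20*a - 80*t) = (a^2 - 2*a*t - 3*t^2)/(a^2 + 4*a*t + 4*a + 16*t)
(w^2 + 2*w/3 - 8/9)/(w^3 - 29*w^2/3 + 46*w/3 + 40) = (w - 2/3)/(w^2 - 11*w + 30)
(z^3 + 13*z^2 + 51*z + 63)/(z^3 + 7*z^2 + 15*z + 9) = (z + 7)/(z + 1)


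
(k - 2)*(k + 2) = k^2 - 4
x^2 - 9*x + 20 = (x - 5)*(x - 4)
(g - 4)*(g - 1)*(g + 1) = g^3 - 4*g^2 - g + 4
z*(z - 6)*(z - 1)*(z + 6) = z^4 - z^3 - 36*z^2 + 36*z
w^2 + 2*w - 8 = (w - 2)*(w + 4)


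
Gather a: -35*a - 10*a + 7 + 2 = 9 - 45*a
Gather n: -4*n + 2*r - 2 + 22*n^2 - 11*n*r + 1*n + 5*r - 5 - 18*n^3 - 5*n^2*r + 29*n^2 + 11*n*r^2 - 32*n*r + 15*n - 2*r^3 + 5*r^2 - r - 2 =-18*n^3 + n^2*(51 - 5*r) + n*(11*r^2 - 43*r + 12) - 2*r^3 + 5*r^2 + 6*r - 9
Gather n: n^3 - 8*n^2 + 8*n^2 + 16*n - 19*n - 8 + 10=n^3 - 3*n + 2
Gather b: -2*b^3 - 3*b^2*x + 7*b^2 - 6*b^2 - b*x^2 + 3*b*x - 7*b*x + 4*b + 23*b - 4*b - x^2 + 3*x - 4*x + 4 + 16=-2*b^3 + b^2*(1 - 3*x) + b*(-x^2 - 4*x + 23) - x^2 - x + 20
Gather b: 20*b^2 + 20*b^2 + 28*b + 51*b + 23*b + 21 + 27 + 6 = 40*b^2 + 102*b + 54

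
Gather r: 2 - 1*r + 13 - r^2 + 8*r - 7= -r^2 + 7*r + 8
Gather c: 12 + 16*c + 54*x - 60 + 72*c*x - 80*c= c*(72*x - 64) + 54*x - 48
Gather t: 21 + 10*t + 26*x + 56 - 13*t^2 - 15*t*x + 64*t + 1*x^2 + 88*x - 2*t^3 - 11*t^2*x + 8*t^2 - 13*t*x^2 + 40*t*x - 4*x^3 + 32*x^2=-2*t^3 + t^2*(-11*x - 5) + t*(-13*x^2 + 25*x + 74) - 4*x^3 + 33*x^2 + 114*x + 77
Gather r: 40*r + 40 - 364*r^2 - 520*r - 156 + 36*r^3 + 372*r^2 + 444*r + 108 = 36*r^3 + 8*r^2 - 36*r - 8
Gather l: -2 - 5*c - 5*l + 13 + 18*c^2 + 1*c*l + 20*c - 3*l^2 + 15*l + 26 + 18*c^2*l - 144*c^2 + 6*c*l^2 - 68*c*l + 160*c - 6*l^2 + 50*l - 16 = -126*c^2 + 175*c + l^2*(6*c - 9) + l*(18*c^2 - 67*c + 60) + 21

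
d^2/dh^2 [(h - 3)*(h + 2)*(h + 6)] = 6*h + 10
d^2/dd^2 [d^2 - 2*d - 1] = 2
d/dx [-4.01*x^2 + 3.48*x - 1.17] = 3.48 - 8.02*x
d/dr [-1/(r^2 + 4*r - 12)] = 2*(r + 2)/(r^2 + 4*r - 12)^2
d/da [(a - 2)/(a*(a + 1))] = (-a^2 + 4*a + 2)/(a^2*(a^2 + 2*a + 1))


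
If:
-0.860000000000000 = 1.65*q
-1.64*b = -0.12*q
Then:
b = -0.04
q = -0.52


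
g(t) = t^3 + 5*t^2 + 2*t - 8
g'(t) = 3*t^2 + 10*t + 2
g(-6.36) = -75.73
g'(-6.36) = 59.75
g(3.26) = 86.30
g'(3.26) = 66.48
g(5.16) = 272.84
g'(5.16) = 133.48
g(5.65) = 343.27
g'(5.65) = 154.27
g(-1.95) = -0.30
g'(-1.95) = -6.09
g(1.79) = 17.34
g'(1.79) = 29.51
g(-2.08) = 0.47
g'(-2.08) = -5.82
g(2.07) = 26.43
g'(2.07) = 35.55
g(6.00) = 400.00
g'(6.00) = 170.00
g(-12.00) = -1040.00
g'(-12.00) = 314.00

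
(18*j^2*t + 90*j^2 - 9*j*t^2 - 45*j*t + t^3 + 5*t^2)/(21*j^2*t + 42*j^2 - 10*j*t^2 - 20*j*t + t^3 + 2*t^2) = (-6*j*t - 30*j + t^2 + 5*t)/(-7*j*t - 14*j + t^2 + 2*t)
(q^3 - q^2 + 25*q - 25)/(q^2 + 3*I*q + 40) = (q^2 + q*(-1 + 5*I) - 5*I)/(q + 8*I)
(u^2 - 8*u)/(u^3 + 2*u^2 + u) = (u - 8)/(u^2 + 2*u + 1)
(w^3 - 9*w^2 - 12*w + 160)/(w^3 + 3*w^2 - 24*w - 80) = (w - 8)/(w + 4)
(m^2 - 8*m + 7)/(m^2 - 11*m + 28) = (m - 1)/(m - 4)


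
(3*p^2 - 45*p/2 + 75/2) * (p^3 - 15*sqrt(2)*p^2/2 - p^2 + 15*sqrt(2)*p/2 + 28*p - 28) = 3*p^5 - 45*sqrt(2)*p^4/2 - 51*p^4/2 + 144*p^3 + 765*sqrt(2)*p^3/4 - 1503*p^2/2 - 450*sqrt(2)*p^2 + 1125*sqrt(2)*p/4 + 1680*p - 1050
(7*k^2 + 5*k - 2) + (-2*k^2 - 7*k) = 5*k^2 - 2*k - 2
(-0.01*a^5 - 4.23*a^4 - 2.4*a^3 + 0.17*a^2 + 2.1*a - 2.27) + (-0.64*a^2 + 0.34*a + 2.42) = -0.01*a^5 - 4.23*a^4 - 2.4*a^3 - 0.47*a^2 + 2.44*a + 0.15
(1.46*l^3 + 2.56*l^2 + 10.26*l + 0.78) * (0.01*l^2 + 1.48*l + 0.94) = 0.0146*l^5 + 2.1864*l^4 + 5.2638*l^3 + 17.599*l^2 + 10.7988*l + 0.7332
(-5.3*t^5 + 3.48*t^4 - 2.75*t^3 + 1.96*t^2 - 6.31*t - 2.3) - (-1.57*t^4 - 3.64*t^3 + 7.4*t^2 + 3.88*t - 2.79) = -5.3*t^5 + 5.05*t^4 + 0.89*t^3 - 5.44*t^2 - 10.19*t + 0.49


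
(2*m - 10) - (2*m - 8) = -2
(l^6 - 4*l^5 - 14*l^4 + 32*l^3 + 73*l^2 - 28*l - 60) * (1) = l^6 - 4*l^5 - 14*l^4 + 32*l^3 + 73*l^2 - 28*l - 60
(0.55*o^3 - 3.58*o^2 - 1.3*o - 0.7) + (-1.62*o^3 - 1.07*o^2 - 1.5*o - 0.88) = -1.07*o^3 - 4.65*o^2 - 2.8*o - 1.58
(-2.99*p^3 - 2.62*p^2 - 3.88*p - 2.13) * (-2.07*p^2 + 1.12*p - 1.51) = 6.1893*p^5 + 2.0746*p^4 + 9.6121*p^3 + 4.0197*p^2 + 3.4732*p + 3.2163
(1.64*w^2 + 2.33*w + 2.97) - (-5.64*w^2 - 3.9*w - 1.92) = 7.28*w^2 + 6.23*w + 4.89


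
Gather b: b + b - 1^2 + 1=2*b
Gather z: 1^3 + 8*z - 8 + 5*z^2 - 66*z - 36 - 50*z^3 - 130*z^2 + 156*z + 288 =-50*z^3 - 125*z^2 + 98*z + 245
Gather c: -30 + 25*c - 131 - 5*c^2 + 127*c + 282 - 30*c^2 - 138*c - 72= -35*c^2 + 14*c + 49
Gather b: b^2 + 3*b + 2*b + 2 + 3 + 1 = b^2 + 5*b + 6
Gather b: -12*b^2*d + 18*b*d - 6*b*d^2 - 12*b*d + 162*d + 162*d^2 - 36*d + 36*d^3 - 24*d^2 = -12*b^2*d + b*(-6*d^2 + 6*d) + 36*d^3 + 138*d^2 + 126*d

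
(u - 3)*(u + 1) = u^2 - 2*u - 3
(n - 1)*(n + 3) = n^2 + 2*n - 3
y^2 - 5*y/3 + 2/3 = (y - 1)*(y - 2/3)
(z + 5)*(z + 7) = z^2 + 12*z + 35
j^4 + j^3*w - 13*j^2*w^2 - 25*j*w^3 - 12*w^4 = (j - 4*w)*(j + w)^2*(j + 3*w)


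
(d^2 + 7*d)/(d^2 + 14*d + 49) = d/(d + 7)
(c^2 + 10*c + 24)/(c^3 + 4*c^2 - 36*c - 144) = 1/(c - 6)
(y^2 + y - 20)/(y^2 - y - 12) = (y + 5)/(y + 3)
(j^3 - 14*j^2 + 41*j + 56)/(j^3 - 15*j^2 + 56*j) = (j + 1)/j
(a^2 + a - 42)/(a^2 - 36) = (a + 7)/(a + 6)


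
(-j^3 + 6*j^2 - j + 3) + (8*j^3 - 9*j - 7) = 7*j^3 + 6*j^2 - 10*j - 4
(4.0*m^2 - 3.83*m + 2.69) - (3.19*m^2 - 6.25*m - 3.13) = 0.81*m^2 + 2.42*m + 5.82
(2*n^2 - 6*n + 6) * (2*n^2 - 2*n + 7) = 4*n^4 - 16*n^3 + 38*n^2 - 54*n + 42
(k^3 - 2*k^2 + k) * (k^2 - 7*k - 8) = k^5 - 9*k^4 + 7*k^3 + 9*k^2 - 8*k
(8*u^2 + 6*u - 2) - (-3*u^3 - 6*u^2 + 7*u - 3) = 3*u^3 + 14*u^2 - u + 1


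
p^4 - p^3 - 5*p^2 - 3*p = p*(p - 3)*(p + 1)^2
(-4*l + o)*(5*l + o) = -20*l^2 + l*o + o^2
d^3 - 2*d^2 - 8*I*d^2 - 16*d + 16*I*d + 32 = (d - 2)*(d - 4*I)^2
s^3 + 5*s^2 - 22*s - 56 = (s - 4)*(s + 2)*(s + 7)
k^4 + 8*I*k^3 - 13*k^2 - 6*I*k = k*(k + I)^2*(k + 6*I)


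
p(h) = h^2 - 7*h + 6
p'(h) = 2*h - 7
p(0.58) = 2.28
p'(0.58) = -5.84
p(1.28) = -1.32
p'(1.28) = -4.44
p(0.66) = 1.82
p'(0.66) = -5.68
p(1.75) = -3.19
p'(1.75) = -3.50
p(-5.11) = 67.88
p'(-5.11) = -17.22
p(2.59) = -5.42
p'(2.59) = -1.82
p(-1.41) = 17.86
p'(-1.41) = -9.82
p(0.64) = 1.93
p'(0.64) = -5.72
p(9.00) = 24.00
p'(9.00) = 11.00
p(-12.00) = 234.00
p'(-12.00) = -31.00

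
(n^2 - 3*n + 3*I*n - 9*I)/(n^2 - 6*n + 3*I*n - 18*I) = (n - 3)/(n - 6)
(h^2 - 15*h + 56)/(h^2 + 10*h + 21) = (h^2 - 15*h + 56)/(h^2 + 10*h + 21)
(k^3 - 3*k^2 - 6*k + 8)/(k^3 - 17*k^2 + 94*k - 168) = (k^2 + k - 2)/(k^2 - 13*k + 42)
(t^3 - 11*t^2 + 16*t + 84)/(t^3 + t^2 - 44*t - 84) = (t - 6)/(t + 6)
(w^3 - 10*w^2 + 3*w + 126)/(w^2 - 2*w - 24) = (w^2 - 4*w - 21)/(w + 4)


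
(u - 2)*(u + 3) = u^2 + u - 6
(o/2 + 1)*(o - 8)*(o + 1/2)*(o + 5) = o^4/2 - o^3/4 - 93*o^2/4 - 103*o/2 - 20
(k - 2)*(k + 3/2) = k^2 - k/2 - 3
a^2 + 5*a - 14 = (a - 2)*(a + 7)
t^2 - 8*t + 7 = (t - 7)*(t - 1)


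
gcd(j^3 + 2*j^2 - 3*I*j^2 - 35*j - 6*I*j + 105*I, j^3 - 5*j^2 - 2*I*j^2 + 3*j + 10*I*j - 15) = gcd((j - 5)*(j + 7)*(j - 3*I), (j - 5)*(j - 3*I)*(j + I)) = j^2 + j*(-5 - 3*I) + 15*I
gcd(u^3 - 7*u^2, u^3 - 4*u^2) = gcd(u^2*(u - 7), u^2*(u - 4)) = u^2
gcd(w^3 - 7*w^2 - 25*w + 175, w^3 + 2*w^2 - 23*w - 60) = w - 5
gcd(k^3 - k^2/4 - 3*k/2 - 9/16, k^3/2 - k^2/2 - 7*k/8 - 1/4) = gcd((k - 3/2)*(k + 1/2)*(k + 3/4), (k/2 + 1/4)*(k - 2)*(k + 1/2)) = k + 1/2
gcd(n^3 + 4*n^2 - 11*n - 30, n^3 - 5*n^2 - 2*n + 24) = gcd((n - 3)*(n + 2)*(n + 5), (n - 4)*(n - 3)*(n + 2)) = n^2 - n - 6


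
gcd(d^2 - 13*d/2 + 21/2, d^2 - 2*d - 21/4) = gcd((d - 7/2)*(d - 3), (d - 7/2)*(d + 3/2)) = d - 7/2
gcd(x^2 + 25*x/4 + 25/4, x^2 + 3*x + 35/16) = x + 5/4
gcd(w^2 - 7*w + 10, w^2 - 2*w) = w - 2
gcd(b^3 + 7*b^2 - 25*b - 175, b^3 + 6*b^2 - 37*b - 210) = b^2 + 12*b + 35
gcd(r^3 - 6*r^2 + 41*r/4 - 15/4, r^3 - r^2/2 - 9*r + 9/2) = r^2 - 7*r/2 + 3/2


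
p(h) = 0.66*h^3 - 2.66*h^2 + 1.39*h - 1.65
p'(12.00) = 222.67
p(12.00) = 772.47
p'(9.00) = 113.89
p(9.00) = 276.54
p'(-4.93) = 75.74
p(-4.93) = -152.24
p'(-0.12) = 2.06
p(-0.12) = -1.86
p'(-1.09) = 9.54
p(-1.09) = -7.18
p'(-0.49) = 4.47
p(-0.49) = -3.05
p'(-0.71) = 6.17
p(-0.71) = -4.21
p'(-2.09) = 21.16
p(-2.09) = -22.20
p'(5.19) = 27.11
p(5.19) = 26.18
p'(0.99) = -1.94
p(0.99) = -2.24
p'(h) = 1.98*h^2 - 5.32*h + 1.39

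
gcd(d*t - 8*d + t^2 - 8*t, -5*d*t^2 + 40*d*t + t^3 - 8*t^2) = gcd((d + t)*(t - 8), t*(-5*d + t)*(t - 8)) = t - 8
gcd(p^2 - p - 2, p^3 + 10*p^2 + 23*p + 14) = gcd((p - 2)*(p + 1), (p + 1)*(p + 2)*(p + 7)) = p + 1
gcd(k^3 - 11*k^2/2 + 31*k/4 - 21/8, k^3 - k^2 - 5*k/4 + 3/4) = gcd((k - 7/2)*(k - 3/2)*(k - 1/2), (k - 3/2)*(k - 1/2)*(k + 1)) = k^2 - 2*k + 3/4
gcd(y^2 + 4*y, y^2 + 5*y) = y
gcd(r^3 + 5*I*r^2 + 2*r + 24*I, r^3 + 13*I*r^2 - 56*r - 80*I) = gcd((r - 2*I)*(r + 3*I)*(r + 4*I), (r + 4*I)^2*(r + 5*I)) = r + 4*I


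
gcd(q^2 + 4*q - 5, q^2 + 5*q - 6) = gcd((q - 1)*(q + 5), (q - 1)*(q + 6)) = q - 1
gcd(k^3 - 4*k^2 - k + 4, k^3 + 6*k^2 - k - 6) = k^2 - 1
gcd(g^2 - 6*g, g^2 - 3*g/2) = g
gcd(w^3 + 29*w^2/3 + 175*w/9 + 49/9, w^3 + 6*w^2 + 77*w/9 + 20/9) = w + 1/3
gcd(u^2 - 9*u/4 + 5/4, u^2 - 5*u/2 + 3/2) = u - 1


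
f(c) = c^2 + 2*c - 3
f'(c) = 2*c + 2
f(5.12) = 33.45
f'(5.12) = 12.24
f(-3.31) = 1.34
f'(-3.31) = -4.62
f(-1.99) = -3.02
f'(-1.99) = -1.98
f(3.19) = 13.56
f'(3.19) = 8.38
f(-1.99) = -3.02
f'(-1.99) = -1.98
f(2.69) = 9.62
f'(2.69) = 7.38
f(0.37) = -2.12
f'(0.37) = 2.74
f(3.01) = 12.08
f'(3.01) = 8.02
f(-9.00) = 60.00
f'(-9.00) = -16.00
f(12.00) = 165.00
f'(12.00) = 26.00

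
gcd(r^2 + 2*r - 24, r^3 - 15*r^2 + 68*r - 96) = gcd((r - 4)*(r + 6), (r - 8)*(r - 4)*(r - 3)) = r - 4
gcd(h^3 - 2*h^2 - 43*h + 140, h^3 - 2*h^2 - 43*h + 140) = h^3 - 2*h^2 - 43*h + 140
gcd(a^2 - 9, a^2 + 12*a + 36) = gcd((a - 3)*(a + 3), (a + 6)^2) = 1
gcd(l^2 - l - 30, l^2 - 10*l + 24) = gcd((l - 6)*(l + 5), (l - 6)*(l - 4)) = l - 6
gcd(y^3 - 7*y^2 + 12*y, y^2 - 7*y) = y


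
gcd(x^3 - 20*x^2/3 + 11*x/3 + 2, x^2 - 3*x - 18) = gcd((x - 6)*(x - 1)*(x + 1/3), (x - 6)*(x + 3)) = x - 6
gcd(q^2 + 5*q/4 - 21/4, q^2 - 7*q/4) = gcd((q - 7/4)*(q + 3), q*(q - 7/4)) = q - 7/4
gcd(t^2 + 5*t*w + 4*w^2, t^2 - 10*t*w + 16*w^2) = 1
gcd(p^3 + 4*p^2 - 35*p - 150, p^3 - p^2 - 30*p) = p^2 - p - 30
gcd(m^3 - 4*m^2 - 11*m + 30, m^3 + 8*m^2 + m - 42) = m^2 + m - 6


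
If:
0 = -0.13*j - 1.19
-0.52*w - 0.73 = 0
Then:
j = -9.15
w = -1.40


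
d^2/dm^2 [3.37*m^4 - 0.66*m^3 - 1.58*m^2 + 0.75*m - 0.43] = 40.44*m^2 - 3.96*m - 3.16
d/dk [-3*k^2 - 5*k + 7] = -6*k - 5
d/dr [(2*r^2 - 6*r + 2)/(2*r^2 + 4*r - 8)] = 5*(r^2 - 2*r + 2)/(r^4 + 4*r^3 - 4*r^2 - 16*r + 16)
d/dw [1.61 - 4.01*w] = -4.01000000000000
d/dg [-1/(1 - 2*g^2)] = -4*g/(2*g^2 - 1)^2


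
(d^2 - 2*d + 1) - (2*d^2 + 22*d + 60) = -d^2 - 24*d - 59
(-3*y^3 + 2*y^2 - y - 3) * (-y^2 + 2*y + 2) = 3*y^5 - 8*y^4 - y^3 + 5*y^2 - 8*y - 6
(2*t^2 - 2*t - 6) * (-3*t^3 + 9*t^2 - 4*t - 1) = -6*t^5 + 24*t^4 - 8*t^3 - 48*t^2 + 26*t + 6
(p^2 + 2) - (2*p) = p^2 - 2*p + 2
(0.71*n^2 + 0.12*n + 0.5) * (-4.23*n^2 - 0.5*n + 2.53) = -3.0033*n^4 - 0.8626*n^3 - 0.3787*n^2 + 0.0536*n + 1.265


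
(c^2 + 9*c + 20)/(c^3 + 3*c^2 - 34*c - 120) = 1/(c - 6)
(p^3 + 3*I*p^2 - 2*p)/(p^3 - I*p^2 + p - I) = p*(p + 2*I)/(p^2 - 2*I*p - 1)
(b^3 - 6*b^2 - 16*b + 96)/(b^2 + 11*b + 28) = (b^2 - 10*b + 24)/(b + 7)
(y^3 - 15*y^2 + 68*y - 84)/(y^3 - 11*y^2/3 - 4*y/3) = 3*(-y^3 + 15*y^2 - 68*y + 84)/(y*(-3*y^2 + 11*y + 4))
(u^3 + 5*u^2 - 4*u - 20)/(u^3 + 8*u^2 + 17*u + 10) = (u - 2)/(u + 1)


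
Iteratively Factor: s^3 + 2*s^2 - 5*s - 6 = (s + 3)*(s^2 - s - 2) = (s - 2)*(s + 3)*(s + 1)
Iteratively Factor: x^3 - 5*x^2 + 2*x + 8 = (x - 4)*(x^2 - x - 2) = (x - 4)*(x + 1)*(x - 2)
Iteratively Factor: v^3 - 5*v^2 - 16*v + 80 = (v - 5)*(v^2 - 16) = (v - 5)*(v + 4)*(v - 4)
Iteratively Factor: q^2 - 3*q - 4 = (q - 4)*(q + 1)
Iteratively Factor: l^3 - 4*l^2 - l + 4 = (l - 4)*(l^2 - 1) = (l - 4)*(l - 1)*(l + 1)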